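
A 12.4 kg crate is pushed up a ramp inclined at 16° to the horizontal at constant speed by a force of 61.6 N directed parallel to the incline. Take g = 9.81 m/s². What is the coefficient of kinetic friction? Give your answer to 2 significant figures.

At constant speed ΣF = 0 along the incline. The applied 61.6 N acts up the slope; the weight component mg sin 16° = 33.530 N and kinetic friction μN both act down the slope.
So 61.6 = 33.530 + μ × 116.932, giving μ = (61.6 − 33.530) / 116.932 = 0.2401.

0.24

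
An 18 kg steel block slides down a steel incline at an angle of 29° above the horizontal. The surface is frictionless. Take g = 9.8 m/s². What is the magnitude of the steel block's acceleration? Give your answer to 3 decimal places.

4.751 m/s²

Resolving the weight along the incline: the component pulling the steel block down the slope is mg sin 29° = 18 × 9.8 × 0.4848 = 85.519 N, and the normal force is N = mg cos 29° = 18 × 9.8 × 0.8746 = 154.279 N.
With no friction the net force along the incline is 85.519 N, so a = g sin 29° = 85.519 / 18 = 4.7511 m/s².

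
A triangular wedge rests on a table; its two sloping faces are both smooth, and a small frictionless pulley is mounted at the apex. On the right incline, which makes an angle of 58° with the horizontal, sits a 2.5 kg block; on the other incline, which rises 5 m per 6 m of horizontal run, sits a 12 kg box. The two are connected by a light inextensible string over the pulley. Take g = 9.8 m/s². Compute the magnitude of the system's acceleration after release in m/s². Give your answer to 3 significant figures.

Resolve each weight along its own incline: the 2.5 kg mass has component 2.5 × 9.8 × sin 58° = 20.777 N down its slope, and the 12 kg mass has 12 × 9.8 × sin 39.81° = 75.286 N down its slope.
The 12 kg side's 75.286 N exceeds the other side's 20.777 N, so that mass slides down and the 2.5 kg mass slides up. Taking that direction as positive, Newton's second law for the whole system gives 75.286 − 20.777 = (2.5 + 12) a, so a = 54.509 / 14.5 = 3.7592 m/s².

3.76 m/s²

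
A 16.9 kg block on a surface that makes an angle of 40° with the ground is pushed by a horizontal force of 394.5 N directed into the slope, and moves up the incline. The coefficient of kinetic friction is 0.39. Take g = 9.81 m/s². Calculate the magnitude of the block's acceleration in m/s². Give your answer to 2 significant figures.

2.8 m/s²

The horizontal push has components F cos 40° = 394.5 × 0.7660 = 302.187 N up the incline and F sin 40° = 394.5 × 0.6428 = 253.585 N pressing into the surface.
The normal force is therefore N = mg cos 40° + F sin 40° = 126.994 + 253.585 = 380.579 N, and kinetic friction down the slope is μN = 0.39 × 380.579 = 148.426 N.
Along the incline: F cos 40° − mg sin 40° − μN = ma, so 302.187 − 106.569 − 148.426 = 16.9 a, giving a = 2.7924 m/s².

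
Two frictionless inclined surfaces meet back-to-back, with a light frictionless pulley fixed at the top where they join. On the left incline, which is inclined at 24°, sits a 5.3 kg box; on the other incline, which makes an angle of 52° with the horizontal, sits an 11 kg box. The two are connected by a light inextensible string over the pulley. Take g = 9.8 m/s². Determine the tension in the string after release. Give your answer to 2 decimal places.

41.88 N

Resolve each weight along its own incline: the 5.3 kg mass has component 5.3 × 9.8 × sin 24° = 21.126 N down its slope, and the 11 kg mass has 11 × 9.8 × sin 52° = 84.948 N down its slope.
The 11 kg side's 84.948 N exceeds the other side's 21.126 N, so that mass slides down and the 5.3 kg mass slides up. Taking that direction as positive, Newton's second law for the whole system gives 84.948 − 21.126 = (5.3 + 11) a, so a = 63.822 / 16.3 = 3.9155 m/s².
For the 5.3 kg mass (up-slope positive): T − 21.126 = 5.3 × 3.9155, so T = 41.878 N.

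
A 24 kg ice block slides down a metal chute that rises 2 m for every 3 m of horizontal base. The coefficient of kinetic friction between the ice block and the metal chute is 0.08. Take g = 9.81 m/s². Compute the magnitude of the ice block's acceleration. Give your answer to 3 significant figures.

4.79 m/s²

Resolving the weight along the incline: the component pulling the ice block down the slope is mg sin 33.69° = 24 × 9.81 × 0.5547 = 130.599 N, and the normal force is N = mg cos 33.69° = 24 × 9.81 × 0.8321 = 195.910 N.
Kinetic friction acts up the slope with magnitude f = μN = 0.08 × 195.910 = 15.673 N.
Net force along the incline is 130.599 − 15.673 = 114.926 N, so a = 114.926 / 24 = 4.7886 m/s².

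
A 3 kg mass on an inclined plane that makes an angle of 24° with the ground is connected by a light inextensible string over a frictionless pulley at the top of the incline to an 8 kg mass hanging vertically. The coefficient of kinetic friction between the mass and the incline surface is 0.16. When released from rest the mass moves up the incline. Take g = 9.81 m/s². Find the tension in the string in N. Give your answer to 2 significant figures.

For the mass on the incline: the weight component along the slope is m₁g sin 24° = 3 × 9.81 × 0.4067 = 11.969 N and the normal force is N = m₁g cos 24° = 26.886 N.
Kinetic friction opposes the mass's motion up the incline: f = μN = 0.16 × 26.886 = 4.302 N acting down the slope.
Newton's second law for the mass (up-slope positive): T − 11.969 − 4.302 = 3 a. For the hanging mass (downward positive): 8 × 9.81 − T = 8 a.
Adding the two equations eliminates T: 62.209 = 11 a, so a = 5.6554 m/s².
Then from the hanging mass's equation, T = 8 × (9.81 − 5.6554) = 33.237 N.

33 N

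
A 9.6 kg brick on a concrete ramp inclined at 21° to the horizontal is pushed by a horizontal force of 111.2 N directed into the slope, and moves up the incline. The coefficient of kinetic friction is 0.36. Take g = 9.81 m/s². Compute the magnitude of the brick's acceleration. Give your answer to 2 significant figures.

The horizontal push has components F cos 21° = 111.2 × 0.9336 = 103.816 N up the incline and F sin 21° = 111.2 × 0.3584 = 39.854 N pressing into the surface.
The normal force is therefore N = mg cos 21° + F sin 21° = 87.923 + 39.854 = 127.777 N, and kinetic friction down the slope is μN = 0.36 × 127.777 = 46.000 N.
Along the incline: F cos 21° − mg sin 21° − μN = ma, so 103.816 − 33.753 − 46.000 = 9.6 a, giving a = 2.5066 m/s².

2.5 m/s²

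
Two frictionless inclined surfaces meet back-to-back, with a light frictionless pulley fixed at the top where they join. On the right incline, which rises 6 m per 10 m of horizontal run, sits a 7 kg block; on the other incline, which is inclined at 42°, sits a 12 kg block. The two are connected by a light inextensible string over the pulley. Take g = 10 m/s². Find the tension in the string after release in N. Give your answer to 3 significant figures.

Resolve each weight along its own incline: the 7 kg mass has component 7 × 10 × sin 30.96° = 36.015 N down its slope, and the 12 kg mass has 12 × 10 × sin 42° = 80.296 N down its slope.
The 12 kg side's 80.296 N exceeds the other side's 36.015 N, so that mass slides down and the 7 kg mass slides up. Taking that direction as positive, Newton's second law for the whole system gives 80.296 − 36.015 = (7 + 12) a, so a = 44.281 / 19 = 2.3306 m/s².
For the 7 kg mass (up-slope positive): T − 36.015 = 7 × 2.3306, so T = 52.329 N.

52.3 N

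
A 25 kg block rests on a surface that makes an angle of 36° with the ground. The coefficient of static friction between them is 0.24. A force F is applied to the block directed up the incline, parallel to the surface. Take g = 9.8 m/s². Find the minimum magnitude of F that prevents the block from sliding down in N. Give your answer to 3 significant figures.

The normal force is N = mg cos 36° = 198.209 N. With F at its minimum the block is on the verge of sliding down, so static friction is at its maximum μ_s N = 0.24 × 198.209 = 47.570 N and acts up the slope.
Equilibrium along the incline: F + μ_s N = mg sin 36°, so F = 144.007 − 47.570 = 96.437 N.

96.4 N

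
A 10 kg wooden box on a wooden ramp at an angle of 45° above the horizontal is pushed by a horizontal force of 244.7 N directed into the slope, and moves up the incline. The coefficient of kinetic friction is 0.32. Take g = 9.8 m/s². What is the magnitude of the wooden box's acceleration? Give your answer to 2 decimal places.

The horizontal push has components F cos 45° = 244.7 × 0.7071 = 173.027 N up the incline and F sin 45° = 244.7 × 0.7071 = 173.027 N pressing into the surface.
The normal force is therefore N = mg cos 45° + F sin 45° = 69.296 + 173.027 = 242.323 N, and kinetic friction down the slope is μN = 0.32 × 242.323 = 77.543 N.
Along the incline: F cos 45° − mg sin 45° − μN = ma, so 173.027 − 69.296 − 77.543 = 10 a, giving a = 2.6188 m/s².

2.62 m/s²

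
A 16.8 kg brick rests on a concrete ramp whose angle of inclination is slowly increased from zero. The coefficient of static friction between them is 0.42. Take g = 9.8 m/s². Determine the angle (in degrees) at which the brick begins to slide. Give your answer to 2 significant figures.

At the threshold of sliding, static friction is at its maximum μ_s N and exactly balances the weight component along the incline: mg sin θ = μ_s mg cos θ.
Hence tan θ = μ_s = 0.42, so θ = arctan(0.42) = 22.7824°.

23°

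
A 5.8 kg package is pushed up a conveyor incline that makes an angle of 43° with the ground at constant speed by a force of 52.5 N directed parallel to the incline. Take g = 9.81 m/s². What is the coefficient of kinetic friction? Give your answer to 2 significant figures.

At constant speed ΣF = 0 along the incline. The applied 52.5 N acts up the slope; the weight component mg sin 43° = 38.804 N and kinetic friction μN both act down the slope.
So 52.5 = 38.804 + μ × 41.613, giving μ = (52.5 − 38.804) / 41.613 = 0.3291.

0.33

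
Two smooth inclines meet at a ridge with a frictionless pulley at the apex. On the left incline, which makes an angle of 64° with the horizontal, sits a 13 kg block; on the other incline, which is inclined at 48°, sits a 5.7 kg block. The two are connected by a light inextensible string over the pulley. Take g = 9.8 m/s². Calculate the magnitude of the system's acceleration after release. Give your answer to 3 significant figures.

3.90 m/s²

Resolve each weight along its own incline: the 13 kg mass has component 13 × 9.8 × sin 64° = 114.506 N down its slope, and the 5.7 kg mass has 5.7 × 9.8 × sin 48° = 41.512 N down its slope.
The 13 kg side's 114.506 N exceeds the other side's 41.512 N, so that mass slides down and the 5.7 kg mass slides up. Taking that direction as positive, Newton's second law for the whole system gives 114.506 − 41.512 = (13 + 5.7) a, so a = 72.994 / 18.7 = 3.9034 m/s².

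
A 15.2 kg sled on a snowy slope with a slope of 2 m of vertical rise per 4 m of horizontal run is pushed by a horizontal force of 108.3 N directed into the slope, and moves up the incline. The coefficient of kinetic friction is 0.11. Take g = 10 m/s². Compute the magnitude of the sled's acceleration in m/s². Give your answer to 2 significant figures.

0.57 m/s²

The horizontal push has components F cos 26.57° = 108.3 × 0.8944 = 96.864 N up the incline and F sin 26.57° = 108.3 × 0.4472 = 48.432 N pressing into the surface.
The normal force is therefore N = mg cos 26.57° + F sin 26.57° = 135.949 + 48.432 = 184.381 N, and kinetic friction down the slope is μN = 0.11 × 184.381 = 20.282 N.
Along the incline: F cos 26.57° − mg sin 26.57° − μN = ma, so 96.864 − 67.974 − 20.282 = 15.2 a, giving a = 0.5663 m/s².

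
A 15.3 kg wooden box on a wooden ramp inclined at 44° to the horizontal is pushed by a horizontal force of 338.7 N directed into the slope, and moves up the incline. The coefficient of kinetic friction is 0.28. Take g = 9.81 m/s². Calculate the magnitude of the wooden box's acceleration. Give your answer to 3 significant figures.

2.83 m/s²

The horizontal push has components F cos 44° = 338.7 × 0.7193 = 243.627 N up the incline and F sin 44° = 338.7 × 0.6947 = 235.295 N pressing into the surface.
The normal force is therefore N = mg cos 44° + F sin 44° = 107.962 + 235.295 = 343.257 N, and kinetic friction down the slope is μN = 0.28 × 343.257 = 96.112 N.
Along the incline: F cos 44° − mg sin 44° − μN = ma, so 243.627 − 104.270 − 96.112 = 15.3 a, giving a = 2.8265 m/s².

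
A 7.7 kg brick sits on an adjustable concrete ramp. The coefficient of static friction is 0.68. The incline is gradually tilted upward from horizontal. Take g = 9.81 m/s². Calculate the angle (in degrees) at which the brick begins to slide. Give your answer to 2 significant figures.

34°

At the threshold of sliding, static friction is at its maximum μ_s N and exactly balances the weight component along the incline: mg sin θ = μ_s mg cos θ.
Hence tan θ = μ_s = 0.68, so θ = arctan(0.68) = 34.2157°.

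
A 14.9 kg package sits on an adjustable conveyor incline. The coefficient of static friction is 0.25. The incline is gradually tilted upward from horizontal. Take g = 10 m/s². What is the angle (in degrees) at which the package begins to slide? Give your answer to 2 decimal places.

At the threshold of sliding, static friction is at its maximum μ_s N and exactly balances the weight component along the incline: mg sin θ = μ_s mg cos θ.
Hence tan θ = μ_s = 0.25, so θ = arctan(0.25) = 14.0362°.

14.04°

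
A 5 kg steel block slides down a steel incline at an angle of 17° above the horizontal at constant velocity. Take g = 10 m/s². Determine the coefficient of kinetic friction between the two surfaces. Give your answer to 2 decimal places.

At constant velocity the net force along the incline is zero: mg sin 17° = μ mg cos 17°.
So μ = tan 17° = 0.2924 / 0.9563 = 0.3058.

0.31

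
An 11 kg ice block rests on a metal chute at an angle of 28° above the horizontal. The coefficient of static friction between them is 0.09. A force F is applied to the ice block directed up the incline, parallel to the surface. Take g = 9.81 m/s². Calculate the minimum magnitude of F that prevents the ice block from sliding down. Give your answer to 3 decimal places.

The normal force is N = mg cos 28° = 95.279 N. With F at its minimum the ice block is on the verge of sliding down, so static friction is at its maximum μ_s N = 0.09 × 95.279 = 8.575 N and acts up the slope.
Equilibrium along the incline: F + μ_s N = mg sin 28°, so F = 50.661 − 8.575 = 42.086 N.

42.086 N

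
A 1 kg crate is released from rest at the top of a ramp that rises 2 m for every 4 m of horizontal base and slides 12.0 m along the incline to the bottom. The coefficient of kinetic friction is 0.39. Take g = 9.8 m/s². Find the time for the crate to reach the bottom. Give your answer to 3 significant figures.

The weight component along the incline is mg sin 26.57° = 4.383 N and the normal force is N = mg cos 26.57° = 8.765 N.
Friction up the slope is f = μN = 0.39 × 8.765 = 3.418 N, so the net downslope force is 4.383 − 3.418 = 0.965 N and a = 0.965 / 1 = 0.9650 m/s².
Starting from rest, L = ½at², so t = √(2L/a) = √(2 × 12.0 / 0.9650) = 4.9870 s.

4.99 s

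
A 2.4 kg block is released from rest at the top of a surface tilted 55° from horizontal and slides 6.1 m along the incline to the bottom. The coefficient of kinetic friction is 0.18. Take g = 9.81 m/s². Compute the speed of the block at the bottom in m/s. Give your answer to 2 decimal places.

9.26 m/s

The weight component along the incline is mg sin 55° = 19.286 N and the normal force is N = mg cos 55° = 13.504 N.
Friction up the slope is f = μN = 0.18 × 13.504 = 2.431 N, so the net downslope force is 19.286 − 2.431 = 16.855 N and a = 16.855 / 2.4 = 7.0229 m/s².
Starting from rest over a distance of 6.1 m, v² = 2aL = 2 × 7.0229 × 6.1 = 85.6794, so v = 9.2563 m/s.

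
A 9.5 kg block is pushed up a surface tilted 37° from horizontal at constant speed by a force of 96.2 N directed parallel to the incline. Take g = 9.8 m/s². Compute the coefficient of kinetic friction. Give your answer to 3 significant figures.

At constant speed ΣF = 0 along the incline. The applied 96.2 N acts up the slope; the weight component mg sin 37° = 56.029 N and kinetic friction μN both act down the slope.
So 96.2 = 56.029 + μ × 74.353, giving μ = (96.2 − 56.029) / 74.353 = 0.5403.

0.540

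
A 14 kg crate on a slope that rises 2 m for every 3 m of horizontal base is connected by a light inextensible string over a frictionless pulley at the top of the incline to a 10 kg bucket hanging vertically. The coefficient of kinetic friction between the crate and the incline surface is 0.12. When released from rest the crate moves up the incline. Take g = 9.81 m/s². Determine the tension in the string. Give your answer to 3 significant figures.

94.7 N

For the crate on the incline: the weight component along the slope is m₁g sin 33.69° = 14 × 9.81 × 0.5547 = 76.182 N and the normal force is N = m₁g cos 33.69° = 114.274 N.
Kinetic friction opposes the crate's motion up the incline: f = μN = 0.12 × 114.274 = 13.713 N acting down the slope.
Newton's second law for the crate (up-slope positive): T − 76.182 − 13.713 = 14 a. For the hanging bucket (downward positive): 10 × 9.81 − T = 10 a.
Adding the two equations eliminates T: 8.205 = 24 a, so a = 0.3419 m/s².
Then from the hanging bucket's equation, T = 10 × (9.81 − 0.3419) = 94.681 N.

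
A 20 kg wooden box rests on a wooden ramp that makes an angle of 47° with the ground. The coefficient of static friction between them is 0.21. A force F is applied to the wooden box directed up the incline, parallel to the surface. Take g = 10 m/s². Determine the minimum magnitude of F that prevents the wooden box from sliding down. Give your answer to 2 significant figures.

The normal force is N = mg cos 47° = 136.400 N. With F at its minimum the wooden box is on the verge of sliding down, so static friction is at its maximum μ_s N = 0.21 × 136.400 = 28.644 N and acts up the slope.
Equilibrium along the incline: F + μ_s N = mg sin 47°, so F = 146.271 − 28.644 = 117.627 N.

120 N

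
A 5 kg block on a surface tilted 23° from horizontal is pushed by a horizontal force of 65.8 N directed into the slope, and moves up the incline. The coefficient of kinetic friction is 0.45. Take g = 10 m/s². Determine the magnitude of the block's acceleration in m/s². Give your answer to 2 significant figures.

The horizontal push has components F cos 23° = 65.8 × 0.9205 = 60.569 N up the incline and F sin 23° = 65.8 × 0.3907 = 25.708 N pressing into the surface.
The normal force is therefore N = mg cos 23° + F sin 23° = 46.025 + 25.708 = 71.733 N, and kinetic friction down the slope is μN = 0.45 × 71.733 = 32.280 N.
Along the incline: F cos 23° − mg sin 23° − μN = ma, so 60.569 − 19.535 − 32.280 = 5 a, giving a = 1.7508 m/s².

1.8 m/s²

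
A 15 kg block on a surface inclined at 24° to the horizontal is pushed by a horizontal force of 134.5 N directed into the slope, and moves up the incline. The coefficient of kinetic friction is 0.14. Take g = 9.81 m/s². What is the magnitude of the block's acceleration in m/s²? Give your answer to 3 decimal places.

The horizontal push has components F cos 24° = 134.5 × 0.9135 = 122.866 N up the incline and F sin 24° = 134.5 × 0.4067 = 54.701 N pressing into the surface.
The normal force is therefore N = mg cos 24° + F sin 24° = 134.422 + 54.701 = 189.123 N, and kinetic friction down the slope is μN = 0.14 × 189.123 = 26.477 N.
Along the incline: F cos 24° − mg sin 24° − μN = ma, so 122.866 − 59.846 − 26.477 = 15 a, giving a = 2.4362 m/s².

2.436 m/s²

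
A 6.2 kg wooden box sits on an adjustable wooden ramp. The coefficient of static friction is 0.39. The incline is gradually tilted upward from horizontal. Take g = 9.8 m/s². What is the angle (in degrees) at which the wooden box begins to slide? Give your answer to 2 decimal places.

21.31°

At the threshold of sliding, static friction is at its maximum μ_s N and exactly balances the weight component along the incline: mg sin θ = μ_s mg cos θ.
Hence tan θ = μ_s = 0.39, so θ = arctan(0.39) = 21.3058°.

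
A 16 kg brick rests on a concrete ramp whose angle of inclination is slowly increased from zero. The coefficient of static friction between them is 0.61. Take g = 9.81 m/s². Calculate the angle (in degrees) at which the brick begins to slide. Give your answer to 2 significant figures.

At the threshold of sliding, static friction is at its maximum μ_s N and exactly balances the weight component along the incline: mg sin θ = μ_s mg cos θ.
Hence tan θ = μ_s = 0.61, so θ = arctan(0.61) = 31.3832°.

31°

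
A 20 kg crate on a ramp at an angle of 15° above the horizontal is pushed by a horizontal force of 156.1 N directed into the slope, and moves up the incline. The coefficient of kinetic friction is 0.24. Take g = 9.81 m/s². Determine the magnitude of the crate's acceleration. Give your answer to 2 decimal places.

2.24 m/s²

The horizontal push has components F cos 15° = 156.1 × 0.9659 = 150.777 N up the incline and F sin 15° = 156.1 × 0.2588 = 40.399 N pressing into the surface.
The normal force is therefore N = mg cos 15° + F sin 15° = 189.510 + 40.399 = 229.909 N, and kinetic friction down the slope is μN = 0.24 × 229.909 = 55.178 N.
Along the incline: F cos 15° − mg sin 15° − μN = ma, so 150.777 − 50.777 − 55.178 = 20 a, giving a = 2.2411 m/s².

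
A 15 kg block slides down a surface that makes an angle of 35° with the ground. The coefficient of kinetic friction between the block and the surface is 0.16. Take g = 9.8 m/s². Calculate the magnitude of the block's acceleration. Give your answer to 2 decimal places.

4.34 m/s²

Resolving the weight along the incline: the component pulling the block down the slope is mg sin 35° = 15 × 9.8 × 0.5736 = 84.319 N, and the normal force is N = mg cos 35° = 15 × 9.8 × 0.8192 = 120.422 N.
Kinetic friction acts up the slope with magnitude f = μN = 0.16 × 120.422 = 19.268 N.
Net force along the incline is 84.319 − 19.268 = 65.051 N, so a = 65.051 / 15 = 4.3367 m/s².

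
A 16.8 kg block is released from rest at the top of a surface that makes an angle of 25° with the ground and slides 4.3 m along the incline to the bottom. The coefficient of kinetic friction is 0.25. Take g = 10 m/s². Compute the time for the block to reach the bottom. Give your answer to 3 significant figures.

2.09 s

The weight component along the incline is mg sin 25° = 71.000 N and the normal force is N = mg cos 25° = 152.260 N.
Friction up the slope is f = μN = 0.25 × 152.260 = 38.065 N, so the net downslope force is 71.000 − 38.065 = 32.935 N and a = 32.935 / 16.8 = 1.9604 m/s².
Starting from rest, L = ½at², so t = √(2L/a) = √(2 × 4.3 / 1.9604) = 2.0945 s.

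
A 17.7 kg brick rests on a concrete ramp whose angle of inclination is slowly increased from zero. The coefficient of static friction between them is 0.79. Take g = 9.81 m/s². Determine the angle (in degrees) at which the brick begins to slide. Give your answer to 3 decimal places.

At the threshold of sliding, static friction is at its maximum μ_s N and exactly balances the weight component along the incline: mg sin θ = μ_s mg cos θ.
Hence tan θ = μ_s = 0.79, so θ = arctan(0.79) = 38.3087°.

38.309°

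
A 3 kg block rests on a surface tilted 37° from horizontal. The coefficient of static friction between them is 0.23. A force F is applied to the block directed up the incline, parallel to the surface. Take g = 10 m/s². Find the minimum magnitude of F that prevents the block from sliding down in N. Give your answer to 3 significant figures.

The normal force is N = mg cos 37° = 23.959 N. With F at its minimum the block is on the verge of sliding down, so static friction is at its maximum μ_s N = 0.23 × 23.959 = 5.511 N and acts up the slope.
Equilibrium along the incline: F + μ_s N = mg sin 37°, so F = 18.054 − 5.511 = 12.543 N.

12.5 N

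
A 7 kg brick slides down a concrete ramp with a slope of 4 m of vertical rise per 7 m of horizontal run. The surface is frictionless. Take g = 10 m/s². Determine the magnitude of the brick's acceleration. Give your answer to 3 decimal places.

4.961 m/s²

Resolving the weight along the incline: the component pulling the brick down the slope is mg sin 29.74° = 7 × 10 × 0.4961 = 34.727 N, and the normal force is N = mg cos 29.74° = 7 × 10 × 0.8682 = 60.774 N.
With no friction the net force along the incline is 34.727 N, so a = g sin 29.74° = 34.727 / 7 = 4.9610 m/s².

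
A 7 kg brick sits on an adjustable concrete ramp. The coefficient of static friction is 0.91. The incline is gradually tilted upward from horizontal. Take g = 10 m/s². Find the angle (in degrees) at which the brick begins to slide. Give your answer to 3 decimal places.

At the threshold of sliding, static friction is at its maximum μ_s N and exactly balances the weight component along the incline: mg sin θ = μ_s mg cos θ.
Hence tan θ = μ_s = 0.91, so θ = arctan(0.91) = 42.3022°.

42.302°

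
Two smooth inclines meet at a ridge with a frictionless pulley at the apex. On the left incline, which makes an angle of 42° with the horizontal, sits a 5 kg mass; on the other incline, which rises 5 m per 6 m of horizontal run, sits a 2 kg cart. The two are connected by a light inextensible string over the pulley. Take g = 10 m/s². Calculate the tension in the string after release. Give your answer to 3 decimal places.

18.705 N

Resolve each weight along its own incline: the 5 kg mass has component 5 × 10 × sin 42° = 33.457 N down its slope, and the 2 kg mass has 2 × 10 × sin 39.81° = 12.804 N down its slope.
The 5 kg side's 33.457 N exceeds the other side's 12.804 N, so that mass slides down and the 2 kg mass slides up. Taking that direction as positive, Newton's second law for the whole system gives 33.457 − 12.804 = (5 + 2) a, so a = 20.653 / 7 = 2.9504 m/s².
For the 2 kg mass (up-slope positive): T − 12.804 = 2 × 2.9504, so T = 18.705 N.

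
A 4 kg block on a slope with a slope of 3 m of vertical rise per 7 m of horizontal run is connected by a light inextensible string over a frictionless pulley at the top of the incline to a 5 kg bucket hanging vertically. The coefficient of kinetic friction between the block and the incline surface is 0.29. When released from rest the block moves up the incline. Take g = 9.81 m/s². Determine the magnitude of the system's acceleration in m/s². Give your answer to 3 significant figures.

2.57 m/s²

For the block on the incline: the weight component along the slope is m₁g sin 23.20° = 4 × 9.81 × 0.3939 = 15.457 N and the normal force is N = m₁g cos 23.20° = 36.067 N.
Kinetic friction opposes the block's motion up the incline: f = μN = 0.29 × 36.067 = 10.459 N acting down the slope.
Newton's second law for the block (up-slope positive): T − 15.457 − 10.459 = 4 a. For the hanging bucket (downward positive): 5 × 9.81 − T = 5 a.
Adding the two equations eliminates T: 23.134 = 9 a, so a = 2.5704 m/s².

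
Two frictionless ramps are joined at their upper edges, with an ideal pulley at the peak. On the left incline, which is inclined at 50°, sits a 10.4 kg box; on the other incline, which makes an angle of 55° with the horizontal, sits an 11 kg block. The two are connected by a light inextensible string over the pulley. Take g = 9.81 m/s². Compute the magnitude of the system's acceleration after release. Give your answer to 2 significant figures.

Resolve each weight along its own incline: the 10.4 kg mass has component 10.4 × 9.81 × sin 50° = 78.155 N down its slope, and the 11 kg mass has 11 × 9.81 × sin 55° = 88.395 N down its slope.
The 11 kg side's 88.395 N exceeds the other side's 78.155 N, so that mass slides down and the 10.4 kg mass slides up. Taking that direction as positive, Newton's second law for the whole system gives 88.395 − 78.155 = (10.4 + 11) a, so a = 10.240 / 21.4 = 0.4785 m/s².

0.48 m/s²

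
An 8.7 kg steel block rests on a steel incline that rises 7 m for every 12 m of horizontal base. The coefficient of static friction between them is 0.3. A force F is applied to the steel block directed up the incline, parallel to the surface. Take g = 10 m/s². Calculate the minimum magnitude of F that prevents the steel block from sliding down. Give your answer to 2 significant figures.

21 N

The normal force is N = mg cos 30.26° = 75.149 N. With F at its minimum the steel block is on the verge of sliding down, so static friction is at its maximum μ_s N = 0.3 × 75.149 = 22.545 N and acts up the slope.
Equilibrium along the incline: F + μ_s N = mg sin 30.26°, so F = 43.837 − 22.545 = 21.292 N.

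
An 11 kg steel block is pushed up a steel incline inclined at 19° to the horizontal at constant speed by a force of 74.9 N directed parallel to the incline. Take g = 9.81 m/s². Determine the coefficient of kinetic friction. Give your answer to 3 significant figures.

0.390

At constant speed ΣF = 0 along the incline. The applied 74.9 N acts up the slope; the weight component mg sin 19° = 35.132 N and kinetic friction μN both act down the slope.
So 74.9 = 35.132 + μ × 102.031, giving μ = (74.9 − 35.132) / 102.031 = 0.3898.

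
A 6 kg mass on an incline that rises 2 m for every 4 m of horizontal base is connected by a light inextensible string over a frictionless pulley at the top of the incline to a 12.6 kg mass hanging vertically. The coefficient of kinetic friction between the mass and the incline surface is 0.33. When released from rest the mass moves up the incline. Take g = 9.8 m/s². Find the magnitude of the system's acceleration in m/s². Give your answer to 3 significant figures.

For the mass on the incline: the weight component along the slope is m₁g sin 26.57° = 6 × 9.8 × 0.4472 = 26.295 N and the normal force is N = m₁g cos 26.57° = 52.592 N.
Kinetic friction opposes the mass's motion up the incline: f = μN = 0.33 × 52.592 = 17.355 N acting down the slope.
Newton's second law for the mass (up-slope positive): T − 26.295 − 17.355 = 6 a. For the hanging mass (downward positive): 12.6 × 9.8 − T = 12.6 a.
Adding the two equations eliminates T: 79.830 = 18.6 a, so a = 4.2919 m/s².

4.29 m/s²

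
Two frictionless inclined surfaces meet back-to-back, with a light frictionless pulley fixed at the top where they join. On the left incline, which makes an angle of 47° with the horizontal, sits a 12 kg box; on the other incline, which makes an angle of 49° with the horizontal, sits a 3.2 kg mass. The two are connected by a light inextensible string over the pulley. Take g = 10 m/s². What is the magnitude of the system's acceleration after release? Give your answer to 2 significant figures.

4.2 m/s²

Resolve each weight along its own incline: the 12 kg mass has component 12 × 10 × sin 47° = 87.762 N down its slope, and the 3.2 kg mass has 3.2 × 10 × sin 49° = 24.151 N down its slope.
The 12 kg side's 87.762 N exceeds the other side's 24.151 N, so that mass slides down and the 3.2 kg mass slides up. Taking that direction as positive, Newton's second law for the whole system gives 87.762 − 24.151 = (12 + 3.2) a, so a = 63.611 / 15.2 = 4.1849 m/s².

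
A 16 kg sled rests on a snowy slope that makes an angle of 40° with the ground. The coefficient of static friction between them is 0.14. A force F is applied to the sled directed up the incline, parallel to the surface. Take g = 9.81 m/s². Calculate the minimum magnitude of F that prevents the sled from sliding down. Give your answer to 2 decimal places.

84.06 N

The normal force is N = mg cos 40° = 120.238 N. With F at its minimum the sled is on the verge of sliding down, so static friction is at its maximum μ_s N = 0.14 × 120.238 = 16.833 N and acts up the slope.
Equilibrium along the incline: F + μ_s N = mg sin 40°, so F = 100.892 − 16.833 = 84.059 N.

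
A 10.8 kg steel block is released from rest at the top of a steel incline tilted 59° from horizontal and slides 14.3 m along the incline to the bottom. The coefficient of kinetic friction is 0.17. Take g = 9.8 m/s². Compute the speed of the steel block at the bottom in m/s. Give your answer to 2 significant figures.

15 m/s

The weight component along the incline is mg sin 59° = 90.723 N and the normal force is N = mg cos 59° = 54.512 N.
Friction up the slope is f = μN = 0.17 × 54.512 = 9.267 N, so the net downslope force is 90.723 − 9.267 = 81.456 N and a = 81.456 / 10.8 = 7.5422 m/s².
Starting from rest over a distance of 14.3 m, v² = 2aL = 2 × 7.5422 × 14.3 = 215.7069, so v = 14.6870 m/s.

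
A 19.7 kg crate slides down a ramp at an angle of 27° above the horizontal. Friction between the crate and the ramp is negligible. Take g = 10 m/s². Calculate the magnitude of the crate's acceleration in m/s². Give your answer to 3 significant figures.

4.54 m/s²

Resolving the weight along the incline: the component pulling the crate down the slope is mg sin 27° = 19.7 × 10 × 0.4540 = 89.438 N, and the normal force is N = mg cos 27° = 19.7 × 10 × 0.8910 = 175.527 N.
With no friction the net force along the incline is 89.438 N, so a = g sin 27° = 89.438 / 19.7 = 4.5400 m/s².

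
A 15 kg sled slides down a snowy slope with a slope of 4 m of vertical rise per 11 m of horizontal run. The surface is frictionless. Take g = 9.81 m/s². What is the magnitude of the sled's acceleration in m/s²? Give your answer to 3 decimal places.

3.352 m/s²

Resolving the weight along the incline: the component pulling the sled down the slope is mg sin 19.98° = 15 × 9.81 × 0.3417 = 50.281 N, and the normal force is N = mg cos 19.98° = 15 × 9.81 × 0.9398 = 138.292 N.
With no friction the net force along the incline is 50.281 N, so a = g sin 19.98° = 50.281 / 15 = 3.3521 m/s².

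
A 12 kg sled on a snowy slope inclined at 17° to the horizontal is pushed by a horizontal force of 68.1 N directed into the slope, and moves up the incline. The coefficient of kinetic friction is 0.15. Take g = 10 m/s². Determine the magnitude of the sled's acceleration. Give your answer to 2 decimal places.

0.82 m/s²

The horizontal push has components F cos 17° = 68.1 × 0.9563 = 65.124 N up the incline and F sin 17° = 68.1 × 0.2924 = 19.912 N pressing into the surface.
The normal force is therefore N = mg cos 17° + F sin 17° = 114.756 + 19.912 = 134.668 N, and kinetic friction down the slope is μN = 0.15 × 134.668 = 20.200 N.
Along the incline: F cos 17° − mg sin 17° − μN = ma, so 65.124 − 35.088 − 20.200 = 12 a, giving a = 0.8197 m/s².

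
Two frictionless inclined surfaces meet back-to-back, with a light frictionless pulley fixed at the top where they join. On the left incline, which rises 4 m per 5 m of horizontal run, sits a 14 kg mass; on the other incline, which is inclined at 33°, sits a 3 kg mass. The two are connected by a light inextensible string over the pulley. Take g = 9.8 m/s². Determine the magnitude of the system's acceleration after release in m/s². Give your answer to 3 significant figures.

4.10 m/s²

Resolve each weight along its own incline: the 14 kg mass has component 14 × 9.8 × sin 38.66° = 85.708 N down its slope, and the 3 kg mass has 3 × 9.8 × sin 33° = 16.012 N down its slope.
The 14 kg side's 85.708 N exceeds the other side's 16.012 N, so that mass slides down and the 3 kg mass slides up. Taking that direction as positive, Newton's second law for the whole system gives 85.708 − 16.012 = (14 + 3) a, so a = 69.696 / 17 = 4.0998 m/s².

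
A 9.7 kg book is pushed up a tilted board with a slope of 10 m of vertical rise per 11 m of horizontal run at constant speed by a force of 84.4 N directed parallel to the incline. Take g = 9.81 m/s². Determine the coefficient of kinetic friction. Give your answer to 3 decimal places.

0.290

At constant speed ΣF = 0 along the incline. The applied 84.4 N acts up the slope; the weight component mg sin 42.27° = 64.010 N and kinetic friction μN both act down the slope.
So 84.4 = 64.010 + μ × 70.410, giving μ = (84.4 − 64.010) / 70.410 = 0.2896.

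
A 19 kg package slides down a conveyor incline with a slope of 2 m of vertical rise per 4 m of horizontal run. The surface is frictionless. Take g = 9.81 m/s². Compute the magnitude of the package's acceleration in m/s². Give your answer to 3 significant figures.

4.39 m/s²

Resolving the weight along the incline: the component pulling the package down the slope is mg sin 26.57° = 19 × 9.81 × 0.4472 = 83.354 N, and the normal force is N = mg cos 26.57° = 19 × 9.81 × 0.8944 = 166.707 N.
With no friction the net force along the incline is 83.354 N, so a = g sin 26.57° = 83.354 / 19 = 4.3871 m/s².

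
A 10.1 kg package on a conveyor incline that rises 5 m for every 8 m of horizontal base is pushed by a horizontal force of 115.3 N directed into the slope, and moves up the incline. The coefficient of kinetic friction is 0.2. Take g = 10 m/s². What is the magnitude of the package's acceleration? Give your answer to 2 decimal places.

The horizontal push has components F cos 32.01° = 115.3 × 0.8480 = 97.774 N up the incline and F sin 32.01° = 115.3 × 0.5300 = 61.109 N pressing into the surface.
The normal force is therefore N = mg cos 32.01° + F sin 32.01° = 85.648 + 61.109 = 146.757 N, and kinetic friction down the slope is μN = 0.2 × 146.757 = 29.351 N.
Along the incline: F cos 32.01° − mg sin 32.01° − μN = ma, so 97.774 − 53.530 − 29.351 = 10.1 a, giving a = 1.4746 m/s².

1.47 m/s²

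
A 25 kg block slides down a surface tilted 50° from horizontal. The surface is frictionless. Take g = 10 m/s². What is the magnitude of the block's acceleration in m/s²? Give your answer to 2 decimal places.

7.66 m/s²

Resolving the weight along the incline: the component pulling the block down the slope is mg sin 50° = 25 × 10 × 0.7660 = 191.500 N, and the normal force is N = mg cos 50° = 25 × 10 × 0.6428 = 160.700 N.
With no friction the net force along the incline is 191.500 N, so a = g sin 50° = 191.500 / 25 = 7.6600 m/s².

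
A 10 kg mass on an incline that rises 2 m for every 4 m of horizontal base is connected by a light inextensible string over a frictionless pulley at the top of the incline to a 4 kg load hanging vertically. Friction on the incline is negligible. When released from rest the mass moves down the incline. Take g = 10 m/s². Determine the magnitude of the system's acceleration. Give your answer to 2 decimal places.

0.34 m/s²

For the mass on the incline: the weight component along the slope is m₁g sin 26.57° = 10 × 10 × 0.4472 = 44.720 N and the normal force is N = m₁g cos 26.57° = 89.443 N.
Newton's second law for the mass (down-slope positive): 44.720 − T = 10 a. For the hanging load (upward positive): T − 4 × 10 = 4 a.
Adding the two equations eliminates T: 4.720 = 14 a, so a = 0.3371 m/s².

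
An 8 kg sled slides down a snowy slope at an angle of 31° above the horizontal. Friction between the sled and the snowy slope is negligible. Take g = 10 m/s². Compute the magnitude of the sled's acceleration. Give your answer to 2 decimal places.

Resolving the weight along the incline: the component pulling the sled down the slope is mg sin 31° = 8 × 10 × 0.5150 = 41.200 N, and the normal force is N = mg cos 31° = 8 × 10 × 0.8572 = 68.576 N.
With no friction the net force along the incline is 41.200 N, so a = g sin 31° = 41.200 / 8 = 5.1500 m/s².

5.15 m/s²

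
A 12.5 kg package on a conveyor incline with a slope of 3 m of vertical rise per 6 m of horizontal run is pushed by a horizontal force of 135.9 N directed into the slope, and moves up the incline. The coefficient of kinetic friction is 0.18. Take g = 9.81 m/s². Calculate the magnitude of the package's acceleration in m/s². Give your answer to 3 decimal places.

2.882 m/s²

The horizontal push has components F cos 26.57° = 135.9 × 0.8944 = 121.549 N up the incline and F sin 26.57° = 135.9 × 0.4472 = 60.774 N pressing into the surface.
The normal force is therefore N = mg cos 26.57° + F sin 26.57° = 109.676 + 60.774 = 170.450 N, and kinetic friction down the slope is μN = 0.18 × 170.450 = 30.681 N.
Along the incline: F cos 26.57° − mg sin 26.57° − μN = ma, so 121.549 − 54.838 − 30.681 = 12.5 a, giving a = 2.8824 m/s².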